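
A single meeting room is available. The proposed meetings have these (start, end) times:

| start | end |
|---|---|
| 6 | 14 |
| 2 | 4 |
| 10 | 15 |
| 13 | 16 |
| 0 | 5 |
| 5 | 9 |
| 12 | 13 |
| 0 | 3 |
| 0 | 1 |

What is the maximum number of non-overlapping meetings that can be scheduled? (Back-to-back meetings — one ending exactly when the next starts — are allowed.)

5

Greedy by earliest finish: after sorting by end time, pick each interval compatible with the last pick.
Sorted by end: (0,1)  (0,3)  (2,4)  (0,5)  (5,9)  (12,13)  (6,14)  (10,15)  (13,16)
take (0,1); skip (0,3); take (2,4); take (5,9); take (12,13); skip (10,15); take (13,16).
Selected 5 meetings.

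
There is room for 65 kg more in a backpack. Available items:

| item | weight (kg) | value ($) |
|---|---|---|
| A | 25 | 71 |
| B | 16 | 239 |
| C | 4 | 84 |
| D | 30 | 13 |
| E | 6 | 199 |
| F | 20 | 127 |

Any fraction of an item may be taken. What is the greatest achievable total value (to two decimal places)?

702.96

Sort by value per unit weight and fill in that order.
Order: E (199/6=33.17) > C (84/4=21.00) > B (239/16=14.94) > F (127/20=6.35) > A (71/25=2.84) > D (13/30=0.43)
Fill: take E (6 @ 199) → take C (4 @ 84) → take B (16 @ 239) → take F (20 @ 127) → take 19/25 of A → 53.96; 65/65 used.
Total value = 702.96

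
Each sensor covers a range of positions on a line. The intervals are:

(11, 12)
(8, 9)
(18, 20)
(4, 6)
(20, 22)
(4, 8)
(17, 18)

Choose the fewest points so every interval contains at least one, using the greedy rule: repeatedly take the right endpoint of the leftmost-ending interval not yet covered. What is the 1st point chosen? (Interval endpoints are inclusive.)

Sort by right endpoint; whenever an interval is uncovered, place a point at its right end.
By right end: [4,6]  [4,8]  [8,9]  [11,12]  [17,18]  [18,20]  [20,22]
[4,6] uncovered → point at 6; [8,9] uncovered → point at 9; [11,12] uncovered → point at 12; [17,18] uncovered → point at 18; [20,22] uncovered → point at 22.
Points: 6, 9, 12, 18, 22 (5 total).

6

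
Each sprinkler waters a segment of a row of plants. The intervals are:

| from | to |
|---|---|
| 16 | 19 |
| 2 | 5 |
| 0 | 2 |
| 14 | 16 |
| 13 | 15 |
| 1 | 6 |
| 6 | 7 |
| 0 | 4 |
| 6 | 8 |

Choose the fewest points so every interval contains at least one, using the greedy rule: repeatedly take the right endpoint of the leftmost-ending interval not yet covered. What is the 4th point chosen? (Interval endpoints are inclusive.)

19

Process intervals by earliest right end; each time one isn't hit yet, stab at its right endpoint.
Sorted: [0,2] [0,4] [2,5] [1,6] [6,7] [6,8] [13,15] [14,16] [16,19]
{[0,2],[0,4],[2,5],[1,6]} hit by 2; {[6,7],[6,8]} hit by 7; {[13,15],[14,16]} hit by 15; {[16,19]} hit by 19.
Points: 2, 7, 15, 19 (4 total).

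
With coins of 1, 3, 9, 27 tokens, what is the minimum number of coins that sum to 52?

52 − 1×27→25 − 2×9→7 − 2×3→1 − 1×1→0
Total coins = 1 + 2 + 2 + 1 = 6

6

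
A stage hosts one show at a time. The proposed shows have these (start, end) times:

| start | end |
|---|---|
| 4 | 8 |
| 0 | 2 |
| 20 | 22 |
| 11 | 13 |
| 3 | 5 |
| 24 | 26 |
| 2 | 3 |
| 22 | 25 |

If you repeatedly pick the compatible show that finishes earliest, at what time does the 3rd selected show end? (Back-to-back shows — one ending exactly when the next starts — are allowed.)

Greedy by earliest finish: after sorting by end time, pick each interval compatible with the last pick.
Sorted by end: (0,2)  (2,3)  (3,5)  (4,8)  (11,13)  (20,22)  (22,25)  (24,26)
take (0,2); take (2,3); take (3,5); skip (4,8); take (11,13); take (20,22); take (22,25).
Selected: (0,2) (2,3) (3,5) (11,13) (20,22) (22,25)

5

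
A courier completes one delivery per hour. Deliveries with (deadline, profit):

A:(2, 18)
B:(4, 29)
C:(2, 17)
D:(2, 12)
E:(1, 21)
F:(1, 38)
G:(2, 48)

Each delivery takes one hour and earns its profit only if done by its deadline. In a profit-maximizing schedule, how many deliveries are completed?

Take jobs in profit order; each goes to the latest open slot no later than its deadline.
By profit: G(d2,48), F(d1,38), B(d4,29), E(d1,21), A(d2,18), C(d2,17), D(d2,12)
G→slot 2; F→slot 1; B→slot 4; E skipped; A skipped; C skipped; D skipped.
3 of 7 scheduled.

3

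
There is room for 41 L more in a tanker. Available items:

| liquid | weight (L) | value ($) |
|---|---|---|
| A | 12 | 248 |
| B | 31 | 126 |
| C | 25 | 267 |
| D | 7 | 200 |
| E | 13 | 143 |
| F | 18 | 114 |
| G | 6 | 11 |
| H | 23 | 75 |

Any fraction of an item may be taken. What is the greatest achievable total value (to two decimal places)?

Sort by value per unit weight and fill in that order.
Order: D (200/7=28.57) > A (248/12=20.67) > E (143/13=11.00) > C (267/25=10.68) > F (114/18=6.33) > B (126/31=4.06) > H (75/23=3.26) > G (11/6=1.83)
Fill: take D (7 @ 200) → take A (12 @ 248) → take E (13 @ 143) → take 9/25 of C → 96.12; 41/41 used.
Total value = 687.12

687.12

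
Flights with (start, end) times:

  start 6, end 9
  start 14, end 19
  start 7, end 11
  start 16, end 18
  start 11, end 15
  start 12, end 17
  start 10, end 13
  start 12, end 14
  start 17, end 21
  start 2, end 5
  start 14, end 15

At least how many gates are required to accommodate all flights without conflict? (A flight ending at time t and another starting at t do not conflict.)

Events (time:±→running): 2:+→1 5:-→0 6:+→1 7:+→2 9:-→1 10:+→2 11:-→1 11:+→2 12:+→3 12:+→4 … peak 4.

4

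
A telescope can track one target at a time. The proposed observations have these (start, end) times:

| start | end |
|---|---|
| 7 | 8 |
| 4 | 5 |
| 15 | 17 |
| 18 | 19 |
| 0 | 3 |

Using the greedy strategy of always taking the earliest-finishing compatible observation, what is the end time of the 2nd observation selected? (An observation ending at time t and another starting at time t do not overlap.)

5

Sort by end time and greedily take each interval whose start is ≥ the last chosen end.
Sorted by end: (0,3)  (4,5)  (7,8)  (15,17)  (18,19)
take (0,3); take (4,5); take (7,8); take (15,17); take (18,19).
Selected: (0,3) (4,5) (7,8) (15,17) (18,19)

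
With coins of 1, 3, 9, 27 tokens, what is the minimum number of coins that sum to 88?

6

88 = 3×27 + 2×3 + 1×1
Total coins = 3 + 2 + 1 = 6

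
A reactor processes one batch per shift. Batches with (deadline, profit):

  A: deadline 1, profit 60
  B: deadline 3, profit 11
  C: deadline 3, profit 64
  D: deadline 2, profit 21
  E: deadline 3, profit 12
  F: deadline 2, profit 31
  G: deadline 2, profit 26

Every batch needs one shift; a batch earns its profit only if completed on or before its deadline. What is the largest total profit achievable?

155

Take jobs in profit order; each goes to the latest open slot no later than its deadline.
By profit: C(d3,64), A(d1,60), F(d2,31), G(d2,26), D(d2,21), E(d3,12), B(d3,11)
C→slot 3; A→slot 1; F→slot 2; G skipped; D skipped; E skipped; B skipped.
Profit = 60 + 31 + 64 = 155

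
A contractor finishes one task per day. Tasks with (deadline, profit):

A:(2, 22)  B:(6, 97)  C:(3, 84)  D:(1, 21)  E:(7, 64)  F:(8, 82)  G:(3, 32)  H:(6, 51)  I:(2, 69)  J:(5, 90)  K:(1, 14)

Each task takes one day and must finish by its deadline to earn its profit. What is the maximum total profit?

569

By profit: B(d6,97), J(d5,90), C(d3,84), F(d8,82), I(d2,69), E(d7,64), H(d6,51), G(d3,32), A(d2,22), D(d1,21), K(d1,14)
B→slot 6; J→slot 5; C→slot 3; F→slot 8; I→slot 2; E→slot 7; H→slot 4; G→slot 1; A skipped; D skipped; K skipped.
Profit = 32 + 69 + 84 + 51 + 90 + 97 + 64 + 82 = 569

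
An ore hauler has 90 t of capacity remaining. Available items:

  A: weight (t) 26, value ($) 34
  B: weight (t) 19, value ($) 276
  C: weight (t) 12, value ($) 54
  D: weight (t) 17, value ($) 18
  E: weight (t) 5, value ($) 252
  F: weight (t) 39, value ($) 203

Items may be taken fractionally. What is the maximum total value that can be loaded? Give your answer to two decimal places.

804.62

Order: E (252/5=50.40) > B (276/19=14.53) > F (203/39=5.21) > C (54/12=4.50) > A (34/26=1.31) > D (18/17=1.06)
Fill: take E (5 @ 252) → take B (19 @ 276) → take F (39 @ 203) → take C (12 @ 54) → take 15/26 of A → 19.62; 90/90 used.
Total value = 804.62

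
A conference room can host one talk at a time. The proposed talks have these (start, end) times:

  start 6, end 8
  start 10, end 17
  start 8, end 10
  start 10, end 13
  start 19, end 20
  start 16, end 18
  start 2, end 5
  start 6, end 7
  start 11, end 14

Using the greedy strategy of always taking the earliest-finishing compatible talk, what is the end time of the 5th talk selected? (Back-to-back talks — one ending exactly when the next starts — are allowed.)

18

Sorted by end: (2,5)  (6,7)  (6,8)  (8,10)  (10,13)  (11,14)  (10,17)  (16,18)  (19,20)
take (2,5); take (6,7); take (8,10); take (10,13); skip (11,14); skip (10,17); take (16,18); take (19,20).
Selected: (2,5) (6,7) (8,10) (10,13) (16,18) (19,20)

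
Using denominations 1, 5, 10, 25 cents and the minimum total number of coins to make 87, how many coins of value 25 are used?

87 = 3×25 + 1×10 + 2×1
Count of 25: 3

3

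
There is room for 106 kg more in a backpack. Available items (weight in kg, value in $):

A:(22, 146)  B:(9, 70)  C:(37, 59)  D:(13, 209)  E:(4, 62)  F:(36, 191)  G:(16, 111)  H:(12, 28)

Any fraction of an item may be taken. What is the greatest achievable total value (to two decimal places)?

Ratios (sorted): D 16.08, E 15.50, B 7.78, G 6.94, A 6.64, F 5.31, H 2.33, C 1.59
take D (13 @ 209); take E (4 @ 62); take B (9 @ 70); take G (16 @ 111); take A (22 @ 146); take F (36 @ 191); take 6/12 of H → 14.00. Capacity used 106/106.
Total value = 803.00

803.00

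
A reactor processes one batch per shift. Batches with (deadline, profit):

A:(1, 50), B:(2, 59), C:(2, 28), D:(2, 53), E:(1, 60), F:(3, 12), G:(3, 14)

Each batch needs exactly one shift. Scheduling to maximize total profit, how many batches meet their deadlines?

3

Profit order: E=60 B=59 D=53 A=50 C=28 G=14 F=12
Assign: E→slot 1, B→slot 2, D skipped, A skipped, C skipped, G→slot 3, F skipped.
Slots: [1:E] [2:B] [3:G]
3 of 7 scheduled.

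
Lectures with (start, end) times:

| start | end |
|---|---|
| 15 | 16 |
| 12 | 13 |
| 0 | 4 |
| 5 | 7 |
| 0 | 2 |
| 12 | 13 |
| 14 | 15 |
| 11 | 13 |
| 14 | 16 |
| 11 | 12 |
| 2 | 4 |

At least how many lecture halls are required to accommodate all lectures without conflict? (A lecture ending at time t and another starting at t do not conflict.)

3

Count concurrent intervals with a sweep; the peak is the room count.
Events (time:±→running): 0:+→1 0:+→2 2:-→1 2:+→2 4:-→1 4:-→0 5:+→1 7:-→0 11:+→1 11:+→2 12:-→1 12:+→2 12:+→3 … peak 3.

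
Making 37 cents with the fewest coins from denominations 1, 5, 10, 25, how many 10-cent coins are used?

Use the largest denomination that fits, subtract, and repeat.
37 = 1×25 + 1×10 + 2×1
Count of 10: 1

1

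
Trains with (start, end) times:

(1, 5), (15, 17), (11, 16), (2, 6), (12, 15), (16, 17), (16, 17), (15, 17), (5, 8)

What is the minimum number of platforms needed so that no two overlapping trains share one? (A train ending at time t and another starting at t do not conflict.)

Events (time:±→running): 1:+→1 2:+→2 5:-→1 5:+→2 6:-→1 8:-→0 11:+→1 12:+→2 15:-→1 15:+→2 15:+→3 16:-→2 16:+→3 16:+→4 … peak 4.

4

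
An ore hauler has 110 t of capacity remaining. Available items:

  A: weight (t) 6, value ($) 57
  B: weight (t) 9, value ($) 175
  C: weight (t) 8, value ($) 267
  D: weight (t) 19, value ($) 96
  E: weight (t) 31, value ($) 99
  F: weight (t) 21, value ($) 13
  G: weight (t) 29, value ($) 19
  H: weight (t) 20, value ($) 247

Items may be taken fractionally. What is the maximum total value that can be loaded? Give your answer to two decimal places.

Greedy by value/weight ratio, highest first.
Order: C (267/8=33.38) > B (175/9=19.44) > H (247/20=12.35) > A (57/6=9.50) > D (96/19=5.05) > E (99/31=3.19) > G (19/29=0.66) > F (13/21=0.62)
Fill: take C (8 @ 267) → take B (9 @ 175) → take H (20 @ 247) → take A (6 @ 57) → take D (19 @ 96) → take E (31 @ 99) → take 17/29 of G → 11.14; 110/110 used.
Total value = 952.14

952.14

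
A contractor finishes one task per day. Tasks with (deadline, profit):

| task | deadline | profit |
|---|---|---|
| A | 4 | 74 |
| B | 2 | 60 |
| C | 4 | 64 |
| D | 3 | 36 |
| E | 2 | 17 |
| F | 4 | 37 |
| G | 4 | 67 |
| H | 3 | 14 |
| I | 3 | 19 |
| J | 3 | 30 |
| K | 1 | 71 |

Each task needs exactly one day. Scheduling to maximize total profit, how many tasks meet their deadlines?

4

Sort by profit descending; place each in the latest free slot ≤ its deadline.
By profit: A(d4,74), K(d1,71), G(d4,67), C(d4,64), B(d2,60), F(d4,37), D(d3,36), J(d3,30), I(d3,19), E(d2,17), H(d3,14)
A→slot 4; K→slot 1; G→slot 3; C→slot 2; B skipped; F skipped; D skipped; J skipped; I skipped; E skipped; H skipped.
4 of 11 scheduled.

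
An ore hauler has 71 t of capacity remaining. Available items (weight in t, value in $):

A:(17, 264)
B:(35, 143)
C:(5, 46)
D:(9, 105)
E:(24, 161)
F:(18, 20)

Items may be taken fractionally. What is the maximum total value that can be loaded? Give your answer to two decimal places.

641.37

Greedy by value/weight ratio, highest first.
Order: A (264/17=15.53) > D (105/9=11.67) > C (46/5=9.20) > E (161/24=6.71) > B (143/35=4.09) > F (20/18=1.11)
Fill: take A (17 @ 264) → take D (9 @ 105) → take C (5 @ 46) → take E (24 @ 161) → take 16/35 of B → 65.37; 71/71 used.
Total value = 641.37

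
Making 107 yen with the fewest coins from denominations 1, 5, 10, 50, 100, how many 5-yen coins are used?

107 − 1×100→7 − 1×5→2 − 2×1→0
Count of 5: 1

1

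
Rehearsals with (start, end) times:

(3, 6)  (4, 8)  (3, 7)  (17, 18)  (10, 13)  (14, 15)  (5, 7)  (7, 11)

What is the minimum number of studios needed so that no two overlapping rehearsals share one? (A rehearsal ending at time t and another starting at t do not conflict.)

The answer is the maximum number of intervals overlapping at any instant.
Events (time:±→running): 3:+→1 3:+→2 4:+→3 5:+→4 … peak 4.

4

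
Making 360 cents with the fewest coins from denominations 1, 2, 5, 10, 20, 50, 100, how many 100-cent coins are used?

3

Use the largest denomination that fits, subtract, and repeat.
360 = 3×100 + 1×50 + 1×10
Count of 100: 3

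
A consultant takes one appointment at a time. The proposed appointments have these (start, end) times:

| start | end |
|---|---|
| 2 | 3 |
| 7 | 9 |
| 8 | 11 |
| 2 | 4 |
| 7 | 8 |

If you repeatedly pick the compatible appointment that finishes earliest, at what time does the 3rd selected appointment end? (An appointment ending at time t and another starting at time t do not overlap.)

Greedy by earliest finish: after sorting by end time, pick each interval compatible with the last pick.
By end time: (2,3), (2,4), (7,8), (7,9), (8,11).
Pick (2,3); next start ≥ 3 → (7,8); next start ≥ 8 → (8,11).
Selected: (2,3) (7,8) (8,11)

11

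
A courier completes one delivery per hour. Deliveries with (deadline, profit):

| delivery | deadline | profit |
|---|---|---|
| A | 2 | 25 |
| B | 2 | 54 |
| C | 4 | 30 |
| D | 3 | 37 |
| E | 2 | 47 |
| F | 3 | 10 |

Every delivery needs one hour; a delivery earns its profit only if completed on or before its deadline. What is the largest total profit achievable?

Take jobs in profit order; each goes to the latest open slot no later than its deadline.
Profit order: B=54 E=47 D=37 C=30 A=25 F=10
Assign: B→slot 2, E→slot 1, D→slot 3, C→slot 4, A skipped, F skipped.
Slots: [1:E] [2:B] [3:D] [4:C]
Profit = 47 + 54 + 37 + 30 = 168

168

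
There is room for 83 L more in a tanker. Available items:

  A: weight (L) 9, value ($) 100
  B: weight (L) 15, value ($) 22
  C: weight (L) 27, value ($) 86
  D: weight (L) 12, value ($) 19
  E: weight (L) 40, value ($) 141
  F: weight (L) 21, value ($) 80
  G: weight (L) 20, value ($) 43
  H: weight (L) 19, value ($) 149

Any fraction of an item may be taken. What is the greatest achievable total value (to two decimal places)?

448.85

Greedy by value/weight ratio, highest first.
Ratios (sorted): A 11.11, H 7.84, F 3.81, E 3.52, C 3.19, G 2.15, D 1.58, B 1.47
take A (9 @ 100); take H (19 @ 149); take F (21 @ 80); take 34/40 of E → 119.85. Capacity used 83/83.
Total value = 448.85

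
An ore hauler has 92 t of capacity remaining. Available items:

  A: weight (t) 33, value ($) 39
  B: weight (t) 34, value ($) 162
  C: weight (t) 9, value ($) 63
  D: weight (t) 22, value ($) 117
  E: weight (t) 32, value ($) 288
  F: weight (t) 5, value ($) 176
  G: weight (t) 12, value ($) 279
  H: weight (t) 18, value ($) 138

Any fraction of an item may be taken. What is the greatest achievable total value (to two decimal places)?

1029.09

Order: F (176/5=35.20) > G (279/12=23.25) > E (288/32=9.00) > H (138/18=7.67) > C (63/9=7.00) > D (117/22=5.32) > B (162/34=4.76) > A (39/33=1.18)
Fill: take F (5 @ 176) → take G (12 @ 279) → take E (32 @ 288) → take H (18 @ 138) → take C (9 @ 63) → take 16/22 of D → 85.09; 92/92 used.
Total value = 1029.09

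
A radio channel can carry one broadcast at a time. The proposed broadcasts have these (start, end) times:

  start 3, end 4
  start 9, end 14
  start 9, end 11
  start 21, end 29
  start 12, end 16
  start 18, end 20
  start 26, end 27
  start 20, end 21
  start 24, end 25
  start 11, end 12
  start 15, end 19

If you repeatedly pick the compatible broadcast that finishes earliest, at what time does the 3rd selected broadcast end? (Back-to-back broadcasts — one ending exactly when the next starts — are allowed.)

12

Greedy by earliest finish: after sorting by end time, pick each interval compatible with the last pick.
Sorted by end: (3,4)  (9,11)  (11,12)  (9,14)  (12,16)  (15,19)  (18,20)  (20,21)  (24,25)  (26,27)  (21,29)
take (3,4); take (9,11); take (11,12); take (12,16); skip (15,19); take (18,20); take (20,21); take (24,25); take (26,27).
Selected: (3,4) (9,11) (11,12) (12,16) (18,20) (20,21) (24,25) (26,27)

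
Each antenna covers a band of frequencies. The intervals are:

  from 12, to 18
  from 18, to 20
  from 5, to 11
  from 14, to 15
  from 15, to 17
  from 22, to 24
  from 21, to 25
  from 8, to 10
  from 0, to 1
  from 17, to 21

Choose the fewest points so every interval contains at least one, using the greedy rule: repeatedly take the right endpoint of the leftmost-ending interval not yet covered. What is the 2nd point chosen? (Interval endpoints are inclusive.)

10

Sort by right endpoint; whenever an interval is uncovered, place a point at its right end.
Sorted: [0,1] [8,10] [5,11] [14,15] [15,17] [12,18] [18,20] [17,21] [22,24] [21,25]
{[0,1]} hit by 1; {[8,10],[5,11]} hit by 10; {[14,15],[15,17],[12,18]} hit by 15; {[18,20],[17,21]} hit by 20; {[22,24],[21,25]} hit by 24.
Points: 1, 10, 15, 20, 24 (5 total).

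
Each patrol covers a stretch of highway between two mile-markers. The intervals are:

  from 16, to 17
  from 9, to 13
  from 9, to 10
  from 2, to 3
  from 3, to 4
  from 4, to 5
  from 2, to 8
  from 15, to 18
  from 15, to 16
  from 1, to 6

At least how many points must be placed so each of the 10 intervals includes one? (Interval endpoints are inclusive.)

4

Process intervals by earliest right end; each time one isn't hit yet, stab at its right endpoint.
Sorted: [2,3] [3,4] [4,5] [1,6] [2,8] [9,10] [9,13] [15,16] [16,17] [15,18]
{[2,3],[3,4]} hit by 3; {[4,5],[1,6],[2,8]} hit by 5; {[9,10],[9,13]} hit by 10; {[15,16],[16,17],[15,18]} hit by 16.
Points: 3, 5, 10, 16 (4 total).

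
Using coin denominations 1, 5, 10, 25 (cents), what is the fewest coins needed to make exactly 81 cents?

81 − 3×25→6 − 1×5→1 − 1×1→0
Total coins = 3 + 1 + 1 = 5

5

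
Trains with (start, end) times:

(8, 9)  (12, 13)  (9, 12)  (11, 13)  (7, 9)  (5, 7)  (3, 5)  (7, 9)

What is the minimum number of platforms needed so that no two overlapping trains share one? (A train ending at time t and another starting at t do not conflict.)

3

Events (time:±→running): 3:+→1 5:-→0 5:+→1 7:-→0 7:+→1 7:+→2 8:+→3 … peak 3.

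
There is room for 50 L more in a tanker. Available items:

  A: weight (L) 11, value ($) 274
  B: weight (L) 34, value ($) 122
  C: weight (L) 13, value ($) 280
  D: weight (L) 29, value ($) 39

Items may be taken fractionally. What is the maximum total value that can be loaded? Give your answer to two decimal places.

647.29

Ratios (sorted): A 24.91, C 21.54, B 3.59, D 1.34
take A (11 @ 274); take C (13 @ 280); take 26/34 of B → 93.29. Capacity used 50/50.
Total value = 647.29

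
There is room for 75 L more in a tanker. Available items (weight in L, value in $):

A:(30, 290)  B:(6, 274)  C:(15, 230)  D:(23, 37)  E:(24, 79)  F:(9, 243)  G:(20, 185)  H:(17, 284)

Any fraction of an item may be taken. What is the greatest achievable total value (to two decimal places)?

Ratios (sorted): B 45.67, F 27.00, H 16.71, C 15.33, A 9.67, G 9.25, E 3.29, D 1.61
take B (6 @ 274); take F (9 @ 243); take H (17 @ 284); take C (15 @ 230); take 28/30 of A → 270.67. Capacity used 75/75.
Total value = 1301.67

1301.67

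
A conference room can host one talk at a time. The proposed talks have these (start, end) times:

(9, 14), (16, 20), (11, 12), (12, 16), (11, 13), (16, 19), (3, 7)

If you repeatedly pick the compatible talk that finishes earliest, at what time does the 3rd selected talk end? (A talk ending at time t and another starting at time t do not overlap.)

Order by finish time; keep every interval that doesn't clash with the previous kept one.
By end time: (3,7), (11,12), (11,13), (9,14), (12,16), (16,19), (16,20).
Pick (3,7); next start ≥ 7 → (11,12); next start ≥ 12 → (12,16); next start ≥ 16 → (16,19).
Selected: (3,7) (11,12) (12,16) (16,19)

16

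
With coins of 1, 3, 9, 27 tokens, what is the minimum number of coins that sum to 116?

8

Greedy: take as many of the largest coin as possible, then repeat with the remainder.
116 = 4×27 + 2×3 + 2×1
Total coins = 4 + 2 + 2 = 8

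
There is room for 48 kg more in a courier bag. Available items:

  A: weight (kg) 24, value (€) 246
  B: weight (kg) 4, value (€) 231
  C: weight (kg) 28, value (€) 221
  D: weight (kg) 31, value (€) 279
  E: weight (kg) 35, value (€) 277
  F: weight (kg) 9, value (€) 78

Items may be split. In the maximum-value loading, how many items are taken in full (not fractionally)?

Greedy by value/weight ratio, highest first.
Order: B (231/4=57.75) > A (246/24=10.25) > D (279/31=9.00) > F (78/9=8.67) > E (277/35=7.91) > C (221/28=7.89)
Fill: take B (4 @ 231) → take A (24 @ 246) → take 20/31 of D → 180.00; 48/48 used.
2 item(s) taken whole; one partial (take 20/31 of D).

2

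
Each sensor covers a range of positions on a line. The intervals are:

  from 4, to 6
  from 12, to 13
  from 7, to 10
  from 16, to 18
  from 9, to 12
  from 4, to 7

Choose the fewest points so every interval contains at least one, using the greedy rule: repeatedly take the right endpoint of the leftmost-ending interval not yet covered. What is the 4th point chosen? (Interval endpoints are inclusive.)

18

Process intervals by earliest right end; each time one isn't hit yet, stab at its right endpoint.
By right end: [4,6]  [4,7]  [7,10]  [9,12]  [12,13]  [16,18]
[4,6] uncovered → point at 6; [7,10] uncovered → point at 10; [12,13] uncovered → point at 13; [16,18] uncovered → point at 18.
Points: 6, 10, 13, 18 (4 total).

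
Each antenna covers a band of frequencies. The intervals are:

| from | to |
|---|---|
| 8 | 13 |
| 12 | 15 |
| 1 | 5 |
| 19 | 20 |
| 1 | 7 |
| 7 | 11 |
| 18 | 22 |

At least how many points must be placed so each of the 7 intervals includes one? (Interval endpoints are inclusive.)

Sort by right endpoint; whenever an interval is uncovered, place a point at its right end.
Sorted: [1,5] [1,7] [7,11] [8,13] [12,15] [19,20] [18,22]
{[1,5],[1,7]} hit by 5; {[7,11],[8,13]} hit by 11; {[12,15]} hit by 15; {[19,20],[18,22]} hit by 20.
Points: 5, 11, 15, 20 (4 total).

4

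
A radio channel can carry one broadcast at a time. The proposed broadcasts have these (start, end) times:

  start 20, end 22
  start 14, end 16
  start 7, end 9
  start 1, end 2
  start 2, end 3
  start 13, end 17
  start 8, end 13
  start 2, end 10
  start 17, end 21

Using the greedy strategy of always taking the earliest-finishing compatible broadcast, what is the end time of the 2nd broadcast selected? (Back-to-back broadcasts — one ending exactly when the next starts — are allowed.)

3

Order by finish time; keep every interval that doesn't clash with the previous kept one.
Sorted by end: (1,2)  (2,3)  (7,9)  (2,10)  (8,13)  (14,16)  (13,17)  (17,21)  (20,22)
take (1,2); take (2,3); take (7,9); skip (8,13); take (14,16); skip (13,17); take (17,21).
Selected: (1,2) (2,3) (7,9) (14,16) (17,21)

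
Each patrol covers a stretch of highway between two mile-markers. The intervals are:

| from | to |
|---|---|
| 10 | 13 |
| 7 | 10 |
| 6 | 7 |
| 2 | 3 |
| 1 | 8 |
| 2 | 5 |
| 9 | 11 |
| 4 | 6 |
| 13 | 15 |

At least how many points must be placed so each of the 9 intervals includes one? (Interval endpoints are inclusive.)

By right end: [2,3]  [2,5]  [4,6]  [6,7]  [1,8]  [7,10]  [9,11]  [10,13]  [13,15]
[2,3] uncovered → point at 3; [4,6] uncovered → point at 6; [7,10] uncovered → point at 10; [13,15] uncovered → point at 15.
Points: 3, 6, 10, 15 (4 total).

4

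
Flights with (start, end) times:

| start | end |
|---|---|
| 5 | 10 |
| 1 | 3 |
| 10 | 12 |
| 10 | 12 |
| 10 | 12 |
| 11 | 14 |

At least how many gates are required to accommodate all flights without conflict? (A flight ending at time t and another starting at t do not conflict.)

4

Events (time:±→running): 1:+→1 3:-→0 5:+→1 10:-→0 10:+→1 10:+→2 10:+→3 11:+→4 … peak 4.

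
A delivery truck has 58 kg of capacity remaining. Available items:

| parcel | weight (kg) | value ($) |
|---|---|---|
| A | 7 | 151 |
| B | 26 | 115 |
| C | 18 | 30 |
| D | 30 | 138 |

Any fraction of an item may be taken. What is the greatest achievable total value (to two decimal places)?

Greedy by value/weight ratio, highest first.
Ratios (sorted): A 21.57, D 4.60, B 4.42, C 1.67
take A (7 @ 151); take D (30 @ 138); take 21/26 of B → 92.88. Capacity used 58/58.
Total value = 381.88

381.88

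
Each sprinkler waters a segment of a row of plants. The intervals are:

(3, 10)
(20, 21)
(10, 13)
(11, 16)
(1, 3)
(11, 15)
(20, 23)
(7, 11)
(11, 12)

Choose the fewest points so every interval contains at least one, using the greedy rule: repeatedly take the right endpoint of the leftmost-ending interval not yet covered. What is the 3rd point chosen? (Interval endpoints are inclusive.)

21

Sorted: [1,3] [3,10] [7,11] [11,12] [10,13] [11,15] [11,16] [20,21] [20,23]
{[1,3],[3,10]} hit by 3; {[7,11],[11,12],[10,13],[11,15],[11,16]} hit by 11; {[20,21],[20,23]} hit by 21.
Points: 3, 11, 21 (3 total).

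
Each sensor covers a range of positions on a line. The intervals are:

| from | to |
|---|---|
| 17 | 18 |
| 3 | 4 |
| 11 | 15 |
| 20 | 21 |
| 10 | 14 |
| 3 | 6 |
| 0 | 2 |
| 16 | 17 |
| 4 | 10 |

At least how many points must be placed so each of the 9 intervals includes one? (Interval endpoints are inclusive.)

5

Sort by right endpoint; whenever an interval is uncovered, place a point at its right end.
Sorted: [0,2] [3,4] [3,6] [4,10] [10,14] [11,15] [16,17] [17,18] [20,21]
{[0,2]} hit by 2; {[3,4],[3,6],[4,10]} hit by 4; {[10,14],[11,15]} hit by 14; {[16,17],[17,18]} hit by 17; {[20,21]} hit by 21.
Points: 2, 4, 14, 17, 21 (5 total).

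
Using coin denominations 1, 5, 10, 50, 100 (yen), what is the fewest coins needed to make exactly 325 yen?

6

325 − 3×100→25 − 2×10→5 − 1×5→0
Total coins = 3 + 2 + 1 = 6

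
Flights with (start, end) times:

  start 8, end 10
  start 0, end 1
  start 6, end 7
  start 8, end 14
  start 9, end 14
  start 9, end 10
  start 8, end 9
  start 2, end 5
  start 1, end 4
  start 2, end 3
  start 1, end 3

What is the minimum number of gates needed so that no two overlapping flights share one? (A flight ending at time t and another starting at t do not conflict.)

starts: [0, 1, 1, 2, 2, 6, 8, 8, 8, 9, 9]
ends:   [1, 3, 3, 4, 5, 7, 9, 10, 10, 14, 14]
s0→1 e1→0 s1→1 s1→2 s2→3 s2→4  — peak 4.

4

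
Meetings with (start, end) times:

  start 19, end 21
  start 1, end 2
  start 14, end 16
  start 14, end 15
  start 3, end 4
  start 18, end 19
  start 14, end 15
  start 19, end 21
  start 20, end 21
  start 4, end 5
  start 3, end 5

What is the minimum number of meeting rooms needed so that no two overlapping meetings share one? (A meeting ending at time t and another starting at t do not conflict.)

Events (time:±→running): 1:+→1 2:-→0 3:+→1 3:+→2 4:-→1 4:+→2 5:-→1 5:-→0 14:+→1 14:+→2 14:+→3 … peak 3.

3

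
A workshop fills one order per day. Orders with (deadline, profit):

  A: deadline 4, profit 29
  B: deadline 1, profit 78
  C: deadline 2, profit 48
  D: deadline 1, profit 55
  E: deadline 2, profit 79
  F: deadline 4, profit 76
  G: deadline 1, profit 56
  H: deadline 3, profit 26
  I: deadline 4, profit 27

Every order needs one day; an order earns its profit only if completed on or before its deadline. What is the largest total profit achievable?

By profit: E(d2,79), B(d1,78), F(d4,76), G(d1,56), D(d1,55), C(d2,48), A(d4,29), I(d4,27), H(d3,26)
E→slot 2; B→slot 1; F→slot 4; G skipped; D skipped; C skipped; A→slot 3; I skipped; H skipped.
Profit = 78 + 79 + 29 + 76 = 262

262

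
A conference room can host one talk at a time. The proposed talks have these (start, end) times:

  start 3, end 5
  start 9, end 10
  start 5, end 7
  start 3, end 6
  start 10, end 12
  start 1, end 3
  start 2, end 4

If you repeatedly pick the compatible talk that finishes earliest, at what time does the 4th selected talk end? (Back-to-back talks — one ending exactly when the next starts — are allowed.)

Sorted by end: (1,3)  (2,4)  (3,5)  (3,6)  (5,7)  (9,10)  (10,12)
take (1,3); skip (2,4); take (3,5); take (5,7); take (9,10); take (10,12).
Selected: (1,3) (3,5) (5,7) (9,10) (10,12)

10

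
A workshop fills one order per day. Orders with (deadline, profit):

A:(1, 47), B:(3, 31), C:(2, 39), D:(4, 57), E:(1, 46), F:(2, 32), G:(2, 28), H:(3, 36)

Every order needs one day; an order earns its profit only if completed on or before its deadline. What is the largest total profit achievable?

179

Take jobs in profit order; each goes to the latest open slot no later than its deadline.
Profit order: D=57 A=47 E=46 C=39 H=36 F=32 B=31 G=28
Assign: D→slot 4, A→slot 1, E skipped, C→slot 2, H→slot 3, F skipped, B skipped, G skipped.
Slots: [1:A] [2:C] [3:H] [4:D]
Profit = 47 + 39 + 36 + 57 = 179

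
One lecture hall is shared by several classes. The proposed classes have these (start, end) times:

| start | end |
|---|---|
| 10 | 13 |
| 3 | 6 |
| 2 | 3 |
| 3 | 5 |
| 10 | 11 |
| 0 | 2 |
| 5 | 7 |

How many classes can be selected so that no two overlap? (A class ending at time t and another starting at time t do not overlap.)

By end time: (0,2), (2,3), (3,5), (3,6), (5,7), (10,11), (10,13).
Pick (0,2); next start ≥ 2 → (2,3); next start ≥ 3 → (3,5); next start ≥ 5 → (5,7); next start ≥ 7 → (10,11).
Selected 5 classes.

5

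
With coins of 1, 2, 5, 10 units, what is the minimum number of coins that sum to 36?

36 − 3×10→6 − 1×5→1 − 1×1→0
Total coins = 3 + 1 + 1 = 5

5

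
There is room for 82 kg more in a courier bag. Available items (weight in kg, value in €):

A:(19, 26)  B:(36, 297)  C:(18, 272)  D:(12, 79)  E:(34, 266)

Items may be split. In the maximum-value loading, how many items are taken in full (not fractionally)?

2

Order: C (272/18=15.11) > B (297/36=8.25) > E (266/34=7.82) > D (79/12=6.58) > A (26/19=1.37)
Fill: take C (18 @ 272) → take B (36 @ 297) → take 28/34 of E → 219.06; 82/82 used.
2 item(s) taken whole; one partial (take 28/34 of E).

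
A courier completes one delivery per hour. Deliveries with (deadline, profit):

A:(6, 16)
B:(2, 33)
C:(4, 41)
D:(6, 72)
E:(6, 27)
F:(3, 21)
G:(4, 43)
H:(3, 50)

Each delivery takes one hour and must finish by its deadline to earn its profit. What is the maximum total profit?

266

Take jobs in profit order; each goes to the latest open slot no later than its deadline.
Profit order: D=72 H=50 G=43 C=41 B=33 E=27 F=21 A=16
Assign: D→slot 6, H→slot 3, G→slot 4, C→slot 2, B→slot 1, E→slot 5, F skipped, A skipped.
Slots: [1:B] [2:C] [3:H] [4:G] [5:E] [6:D]
Profit = 33 + 41 + 50 + 43 + 27 + 72 = 266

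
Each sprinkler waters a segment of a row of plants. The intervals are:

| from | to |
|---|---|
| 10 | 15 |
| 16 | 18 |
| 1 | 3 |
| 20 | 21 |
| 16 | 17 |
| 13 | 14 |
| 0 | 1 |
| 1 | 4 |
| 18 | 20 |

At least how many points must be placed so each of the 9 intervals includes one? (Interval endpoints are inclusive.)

Process intervals by earliest right end; each time one isn't hit yet, stab at its right endpoint.
By right end: [0,1]  [1,3]  [1,4]  [13,14]  [10,15]  [16,17]  [16,18]  [18,20]  [20,21]
[0,1] uncovered → point at 1; [13,14] uncovered → point at 14; [16,17] uncovered → point at 17; [18,20] uncovered → point at 20.
Points: 1, 14, 17, 20 (4 total).

4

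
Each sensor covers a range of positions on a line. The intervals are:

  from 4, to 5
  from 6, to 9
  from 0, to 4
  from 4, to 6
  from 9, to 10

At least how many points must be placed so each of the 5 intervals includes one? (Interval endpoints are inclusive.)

By right end: [0,4]  [4,5]  [4,6]  [6,9]  [9,10]
[0,4] uncovered → point at 4; [6,9] uncovered → point at 9.
Points: 4, 9 (2 total).

2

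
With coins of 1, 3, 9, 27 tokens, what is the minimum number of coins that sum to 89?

7

89 − 3×27→8 − 2×3→2 − 2×1→0
Total coins = 3 + 2 + 2 = 7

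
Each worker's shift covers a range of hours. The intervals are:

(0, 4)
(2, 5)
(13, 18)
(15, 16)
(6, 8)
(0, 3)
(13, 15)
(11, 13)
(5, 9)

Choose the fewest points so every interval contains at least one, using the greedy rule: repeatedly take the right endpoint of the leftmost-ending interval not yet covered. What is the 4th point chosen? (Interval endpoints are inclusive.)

Process intervals by earliest right end; each time one isn't hit yet, stab at its right endpoint.
By right end: [0,3]  [0,4]  [2,5]  [6,8]  [5,9]  [11,13]  [13,15]  [15,16]  [13,18]
[0,3] uncovered → point at 3; [6,8] uncovered → point at 8; [11,13] uncovered → point at 13; [15,16] uncovered → point at 16.
Points: 3, 8, 13, 16 (4 total).

16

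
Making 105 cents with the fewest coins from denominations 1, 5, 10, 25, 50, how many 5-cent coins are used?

Use the largest denomination that fits, subtract, and repeat.
105 = 2×50 + 1×5
Count of 5: 1

1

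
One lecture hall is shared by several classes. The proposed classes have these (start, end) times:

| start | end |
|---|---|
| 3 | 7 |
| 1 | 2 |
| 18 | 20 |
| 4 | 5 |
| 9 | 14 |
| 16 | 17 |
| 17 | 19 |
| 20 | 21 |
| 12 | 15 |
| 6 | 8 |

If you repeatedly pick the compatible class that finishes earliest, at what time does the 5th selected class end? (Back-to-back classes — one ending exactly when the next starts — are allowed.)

Sorted by end: (1,2)  (4,5)  (3,7)  (6,8)  (9,14)  (12,15)  (16,17)  (17,19)  (18,20)  (20,21)
take (1,2); take (4,5); take (6,8); take (9,14); skip (12,15); take (16,17); take (17,19); skip (18,20); take (20,21).
Selected: (1,2) (4,5) (6,8) (9,14) (16,17) (17,19) (20,21)

17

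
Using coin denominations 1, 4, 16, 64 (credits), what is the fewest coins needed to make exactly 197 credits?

197 − 3×64→5 − 1×4→1 − 1×1→0
Total coins = 3 + 1 + 1 = 5

5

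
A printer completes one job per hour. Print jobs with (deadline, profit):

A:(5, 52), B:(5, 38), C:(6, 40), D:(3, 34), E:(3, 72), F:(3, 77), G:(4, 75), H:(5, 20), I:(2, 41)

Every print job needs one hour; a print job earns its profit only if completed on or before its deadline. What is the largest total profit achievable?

357

By profit: F(d3,77), G(d4,75), E(d3,72), A(d5,52), I(d2,41), C(d6,40), B(d5,38), D(d3,34), H(d5,20)
F→slot 3; G→slot 4; E→slot 2; A→slot 5; I→slot 1; C→slot 6; B skipped; D skipped; H skipped.
Profit = 41 + 72 + 77 + 75 + 52 + 40 = 357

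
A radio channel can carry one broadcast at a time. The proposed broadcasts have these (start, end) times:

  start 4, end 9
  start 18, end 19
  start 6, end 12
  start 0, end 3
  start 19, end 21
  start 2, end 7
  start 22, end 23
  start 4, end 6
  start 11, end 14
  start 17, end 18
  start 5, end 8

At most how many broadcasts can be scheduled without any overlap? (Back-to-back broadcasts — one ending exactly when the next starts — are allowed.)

7

Greedy by earliest finish: after sorting by end time, pick each interval compatible with the last pick.
Sorted by end: (0,3)  (4,6)  (2,7)  (5,8)  (4,9)  (6,12)  (11,14)  (17,18)  (18,19)  (19,21)  (22,23)
take (0,3); take (4,6); skip (5,8); take (6,12); take (17,18); take (18,19); take (19,21); take (22,23).
Selected 7 broadcasts.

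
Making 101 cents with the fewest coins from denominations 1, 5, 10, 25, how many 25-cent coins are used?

4

Use the largest denomination that fits, subtract, and repeat.
101 − 4×25→1 − 1×1→0
Count of 25: 4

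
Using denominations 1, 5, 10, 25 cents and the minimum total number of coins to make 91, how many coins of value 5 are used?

1

Greedy: take as many of the largest coin as possible, then repeat with the remainder.
91 − 3×25→16 − 1×10→6 − 1×5→1 − 1×1→0
Count of 5: 1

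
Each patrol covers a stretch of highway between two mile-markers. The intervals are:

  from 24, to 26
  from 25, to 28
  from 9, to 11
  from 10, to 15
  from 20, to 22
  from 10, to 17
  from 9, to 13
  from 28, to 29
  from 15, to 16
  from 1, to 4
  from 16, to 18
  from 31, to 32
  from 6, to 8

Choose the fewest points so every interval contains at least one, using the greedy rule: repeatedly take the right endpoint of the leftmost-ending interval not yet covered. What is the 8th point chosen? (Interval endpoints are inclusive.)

Sort by right endpoint; whenever an interval is uncovered, place a point at its right end.
By right end: [1,4]  [6,8]  [9,11]  [9,13]  [10,15]  [15,16]  [10,17]  [16,18]  [20,22]  [24,26]  [25,28]  [28,29]  [31,32]
[1,4] uncovered → point at 4; [6,8] uncovered → point at 8; [9,11] uncovered → point at 11; [15,16] uncovered → point at 16; [20,22] uncovered → point at 22; [24,26] uncovered → point at 26; [28,29] uncovered → point at 29; [31,32] uncovered → point at 32.
Points: 4, 8, 11, 16, 22, 26, 29, 32 (8 total).

32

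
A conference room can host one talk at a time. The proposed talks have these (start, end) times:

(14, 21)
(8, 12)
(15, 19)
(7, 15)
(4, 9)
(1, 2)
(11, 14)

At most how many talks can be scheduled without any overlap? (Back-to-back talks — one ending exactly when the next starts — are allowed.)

4

Greedy by earliest finish: after sorting by end time, pick each interval compatible with the last pick.
Sorted by end: (1,2)  (4,9)  (8,12)  (11,14)  (7,15)  (15,19)  (14,21)
take (1,2); take (4,9); take (11,14); take (15,19).
Selected 4 talks.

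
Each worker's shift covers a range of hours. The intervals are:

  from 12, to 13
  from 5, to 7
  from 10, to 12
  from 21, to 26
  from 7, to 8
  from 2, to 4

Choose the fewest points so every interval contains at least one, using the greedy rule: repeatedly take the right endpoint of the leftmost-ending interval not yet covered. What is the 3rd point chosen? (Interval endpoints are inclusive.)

12

Process intervals by earliest right end; each time one isn't hit yet, stab at its right endpoint.
By right end: [2,4]  [5,7]  [7,8]  [10,12]  [12,13]  [21,26]
[2,4] uncovered → point at 4; [5,7] uncovered → point at 7; [10,12] uncovered → point at 12; [21,26] uncovered → point at 26.
Points: 4, 7, 12, 26 (4 total).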